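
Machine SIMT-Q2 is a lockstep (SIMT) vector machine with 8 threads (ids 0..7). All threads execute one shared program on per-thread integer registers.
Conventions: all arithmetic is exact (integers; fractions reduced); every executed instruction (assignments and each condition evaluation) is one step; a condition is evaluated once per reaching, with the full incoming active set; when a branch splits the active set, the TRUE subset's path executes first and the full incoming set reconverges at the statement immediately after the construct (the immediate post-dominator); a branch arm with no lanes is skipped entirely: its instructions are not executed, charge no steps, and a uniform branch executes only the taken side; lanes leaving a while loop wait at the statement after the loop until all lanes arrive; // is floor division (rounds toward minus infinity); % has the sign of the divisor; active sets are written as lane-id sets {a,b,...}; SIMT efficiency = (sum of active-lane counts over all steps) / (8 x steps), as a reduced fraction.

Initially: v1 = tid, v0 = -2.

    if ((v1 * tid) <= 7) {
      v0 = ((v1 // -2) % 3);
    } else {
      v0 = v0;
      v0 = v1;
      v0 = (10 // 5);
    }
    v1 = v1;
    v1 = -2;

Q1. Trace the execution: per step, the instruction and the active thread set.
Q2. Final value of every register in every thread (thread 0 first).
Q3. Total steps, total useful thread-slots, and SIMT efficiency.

step 0: eval ((v1 * tid) <= 7)       {0,1,2,3,4,5,6,7}
step 1: v0 <- ((v1 // -2) % 3)       {0,1,2}
step 2: v0 <- v0                     {3,4,5,6,7}
step 3: v0 <- v1                     {3,4,5,6,7}
step 4: v0 <- (10 // 5)              {3,4,5,6,7}
step 5: v1 <- v1                     {0,1,2,3,4,5,6,7}
step 6: v1 <- -2                     {0,1,2,3,4,5,6,7}

Answer: 7 steps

v1: -2,-2,-2,-2,-2,-2,-2,-2
v0: 0,2,2,2,2,2,2,2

steps = 7; useful = 42; efficiency = 42/56 = 3/4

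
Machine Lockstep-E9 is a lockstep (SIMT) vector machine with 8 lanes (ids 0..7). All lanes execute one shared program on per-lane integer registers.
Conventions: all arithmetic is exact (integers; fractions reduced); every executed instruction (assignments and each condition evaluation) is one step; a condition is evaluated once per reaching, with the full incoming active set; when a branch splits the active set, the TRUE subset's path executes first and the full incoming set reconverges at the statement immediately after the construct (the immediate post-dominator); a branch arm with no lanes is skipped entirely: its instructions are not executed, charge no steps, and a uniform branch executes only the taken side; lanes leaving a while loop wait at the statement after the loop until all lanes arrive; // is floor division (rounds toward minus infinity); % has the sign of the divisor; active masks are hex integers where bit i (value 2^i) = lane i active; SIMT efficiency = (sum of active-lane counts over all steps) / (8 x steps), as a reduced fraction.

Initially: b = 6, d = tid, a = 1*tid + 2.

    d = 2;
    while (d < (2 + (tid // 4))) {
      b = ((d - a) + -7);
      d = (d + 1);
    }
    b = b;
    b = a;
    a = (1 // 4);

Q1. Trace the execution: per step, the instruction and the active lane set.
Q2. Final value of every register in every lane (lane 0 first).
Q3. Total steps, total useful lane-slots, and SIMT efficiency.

step 0: d <- 2                       0xff
step 1: eval (d < (2 + (tid // 4)))  0xff
step 2: b <- ((d - a) + -7)          0xf0
step 3: d <- (d + 1)                 0xf0
step 4: eval (d < (2 + (tid // 4)))  0xf0
step 5: b <- b                       0xff
step 6: b <- a                       0xff
step 7: a <- (1 // 4)                0xff

Answer: 8 steps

b: 2,3,4,5,6,7,8,9
d: 2,2,2,2,3,3,3,3
a: 0,0,0,0,0,0,0,0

steps = 8; useful = 52; efficiency = 52/64 = 13/16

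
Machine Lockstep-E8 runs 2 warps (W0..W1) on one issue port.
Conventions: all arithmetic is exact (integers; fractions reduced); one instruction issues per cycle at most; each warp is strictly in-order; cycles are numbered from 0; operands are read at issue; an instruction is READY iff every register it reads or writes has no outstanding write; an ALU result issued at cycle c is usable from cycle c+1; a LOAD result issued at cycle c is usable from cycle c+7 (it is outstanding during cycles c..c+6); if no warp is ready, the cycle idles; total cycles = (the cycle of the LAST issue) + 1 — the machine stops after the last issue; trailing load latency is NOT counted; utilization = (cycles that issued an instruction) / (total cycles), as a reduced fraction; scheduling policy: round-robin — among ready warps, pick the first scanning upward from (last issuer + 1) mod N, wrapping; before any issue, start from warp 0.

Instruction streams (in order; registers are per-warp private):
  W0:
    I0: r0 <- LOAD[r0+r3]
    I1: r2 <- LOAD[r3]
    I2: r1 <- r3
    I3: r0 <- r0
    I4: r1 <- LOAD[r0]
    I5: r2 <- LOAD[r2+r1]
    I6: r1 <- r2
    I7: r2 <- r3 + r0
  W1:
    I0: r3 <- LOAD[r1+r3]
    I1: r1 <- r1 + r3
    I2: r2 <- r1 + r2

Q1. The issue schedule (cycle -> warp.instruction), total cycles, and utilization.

cycle 0: W0.I0
cycle 1: W1.I0
cycle 2: W0.I1
cycle 3: W0.I2
cycle 4: idle
cycle 5: idle
cycle 6: idle
cycle 7: W0.I3
cycle 8: W1.I1
cycle 9: W0.I4
cycle 10: W1.I2
cycle 11: idle
cycle 12: idle
cycle 13: idle
cycle 14: idle
cycle 15: idle
cycle 16: W0.I5
cycle 17: idle
cycle 18: idle
cycle 19: idle
cycle 20: idle
cycle 21: idle
cycle 22: idle
cycle 23: W0.I6
cycle 24: W0.I7

Answer: 25 cycles, utilization 11/25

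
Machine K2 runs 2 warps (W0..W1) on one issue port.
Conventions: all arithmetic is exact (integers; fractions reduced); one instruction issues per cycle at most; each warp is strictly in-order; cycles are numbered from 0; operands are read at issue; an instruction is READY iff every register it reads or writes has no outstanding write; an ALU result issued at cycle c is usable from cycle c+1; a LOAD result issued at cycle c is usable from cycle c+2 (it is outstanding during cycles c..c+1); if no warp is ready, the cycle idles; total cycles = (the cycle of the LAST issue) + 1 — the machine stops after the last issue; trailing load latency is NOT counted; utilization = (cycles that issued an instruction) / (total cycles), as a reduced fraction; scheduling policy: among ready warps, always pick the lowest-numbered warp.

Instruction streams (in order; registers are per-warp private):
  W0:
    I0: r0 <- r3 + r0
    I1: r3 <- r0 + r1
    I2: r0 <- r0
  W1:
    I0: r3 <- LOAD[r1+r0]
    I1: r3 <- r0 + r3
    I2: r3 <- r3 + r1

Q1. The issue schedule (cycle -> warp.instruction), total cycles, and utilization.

cycle 0: W0.I0
cycle 1: W0.I1
cycle 2: W0.I2
cycle 3: W1.I0
cycle 4: idle
cycle 5: W1.I1
cycle 6: W1.I2

Answer: 7 cycles, utilization 6/7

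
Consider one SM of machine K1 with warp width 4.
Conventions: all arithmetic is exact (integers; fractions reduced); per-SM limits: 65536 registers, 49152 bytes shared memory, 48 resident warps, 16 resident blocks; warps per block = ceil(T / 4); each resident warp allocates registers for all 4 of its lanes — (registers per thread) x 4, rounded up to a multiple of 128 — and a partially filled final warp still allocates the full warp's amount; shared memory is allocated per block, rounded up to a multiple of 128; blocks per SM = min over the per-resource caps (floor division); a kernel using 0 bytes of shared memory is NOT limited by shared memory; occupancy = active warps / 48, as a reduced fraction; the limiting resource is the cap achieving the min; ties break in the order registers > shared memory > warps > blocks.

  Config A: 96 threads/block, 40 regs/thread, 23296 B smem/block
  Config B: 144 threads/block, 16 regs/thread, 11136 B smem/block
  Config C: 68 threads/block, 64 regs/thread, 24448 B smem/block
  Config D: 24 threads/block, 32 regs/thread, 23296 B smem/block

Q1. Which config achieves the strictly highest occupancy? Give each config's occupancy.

occupancies: A 1, B 3/4, C 17/24, D 1/4

Answer: A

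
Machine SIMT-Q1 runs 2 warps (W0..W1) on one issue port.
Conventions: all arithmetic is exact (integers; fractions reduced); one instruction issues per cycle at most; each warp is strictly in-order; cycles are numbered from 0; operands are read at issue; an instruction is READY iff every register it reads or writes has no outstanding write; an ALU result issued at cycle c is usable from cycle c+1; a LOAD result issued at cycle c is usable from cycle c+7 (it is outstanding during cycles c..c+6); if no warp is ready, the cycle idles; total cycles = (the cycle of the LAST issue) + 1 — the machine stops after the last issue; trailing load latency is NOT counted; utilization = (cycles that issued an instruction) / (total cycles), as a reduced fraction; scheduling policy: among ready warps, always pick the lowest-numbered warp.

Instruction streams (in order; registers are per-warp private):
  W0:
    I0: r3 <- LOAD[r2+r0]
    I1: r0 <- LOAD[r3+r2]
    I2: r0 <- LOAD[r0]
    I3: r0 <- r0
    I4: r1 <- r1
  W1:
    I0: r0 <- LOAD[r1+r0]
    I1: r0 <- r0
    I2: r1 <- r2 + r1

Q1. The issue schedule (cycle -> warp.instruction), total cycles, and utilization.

cycle 0: W0.I0
cycle 1: W1.I0
cycle 2: idle
cycle 3: idle
cycle 4: idle
cycle 5: idle
cycle 6: idle
cycle 7: W0.I1
cycle 8: W1.I1
cycle 9: W1.I2
cycle 10: idle
cycle 11: idle
cycle 12: idle
cycle 13: idle
cycle 14: W0.I2
cycle 15: idle
cycle 16: idle
cycle 17: idle
cycle 18: idle
cycle 19: idle
cycle 20: idle
cycle 21: W0.I3
cycle 22: W0.I4

Answer: 23 cycles, utilization 8/23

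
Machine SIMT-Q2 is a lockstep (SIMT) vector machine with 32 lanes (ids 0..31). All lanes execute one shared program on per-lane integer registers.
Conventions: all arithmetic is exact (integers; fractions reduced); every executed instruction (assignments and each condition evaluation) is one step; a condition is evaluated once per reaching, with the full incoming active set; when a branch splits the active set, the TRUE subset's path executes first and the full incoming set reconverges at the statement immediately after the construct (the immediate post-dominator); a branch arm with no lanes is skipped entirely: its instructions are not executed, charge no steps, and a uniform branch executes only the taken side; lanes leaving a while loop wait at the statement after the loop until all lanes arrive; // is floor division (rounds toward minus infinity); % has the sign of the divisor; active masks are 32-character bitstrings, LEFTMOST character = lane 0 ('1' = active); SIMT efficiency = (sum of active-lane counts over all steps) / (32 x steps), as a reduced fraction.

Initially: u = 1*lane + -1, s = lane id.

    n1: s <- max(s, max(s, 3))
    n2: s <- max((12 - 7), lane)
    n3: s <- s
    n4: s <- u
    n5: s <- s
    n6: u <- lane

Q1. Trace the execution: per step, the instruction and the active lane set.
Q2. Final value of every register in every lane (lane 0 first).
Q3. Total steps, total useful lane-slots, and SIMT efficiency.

step 0: s <- max(s, max(s, 3))       11111111111111111111111111111111
step 1: s <- max((12 - 7), lane)     11111111111111111111111111111111
step 2: s <- s                       11111111111111111111111111111111
step 3: s <- u                       11111111111111111111111111111111
step 4: s <- s                       11111111111111111111111111111111
step 5: u <- lane                    11111111111111111111111111111111

Answer: 6 steps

u: 0,1,2,3,4,5,6,7,8,9,10,11,12,13,14,15,16,17,18,19,20,21,22,23,24,25,26,27,28,29,30,31
s: -1,0,1,2,3,4,5,6,7,8,9,10,11,12,13,14,15,16,17,18,19,20,21,22,23,24,25,26,27,28,29,30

steps = 6; useful = 192; efficiency = 192/192 = 1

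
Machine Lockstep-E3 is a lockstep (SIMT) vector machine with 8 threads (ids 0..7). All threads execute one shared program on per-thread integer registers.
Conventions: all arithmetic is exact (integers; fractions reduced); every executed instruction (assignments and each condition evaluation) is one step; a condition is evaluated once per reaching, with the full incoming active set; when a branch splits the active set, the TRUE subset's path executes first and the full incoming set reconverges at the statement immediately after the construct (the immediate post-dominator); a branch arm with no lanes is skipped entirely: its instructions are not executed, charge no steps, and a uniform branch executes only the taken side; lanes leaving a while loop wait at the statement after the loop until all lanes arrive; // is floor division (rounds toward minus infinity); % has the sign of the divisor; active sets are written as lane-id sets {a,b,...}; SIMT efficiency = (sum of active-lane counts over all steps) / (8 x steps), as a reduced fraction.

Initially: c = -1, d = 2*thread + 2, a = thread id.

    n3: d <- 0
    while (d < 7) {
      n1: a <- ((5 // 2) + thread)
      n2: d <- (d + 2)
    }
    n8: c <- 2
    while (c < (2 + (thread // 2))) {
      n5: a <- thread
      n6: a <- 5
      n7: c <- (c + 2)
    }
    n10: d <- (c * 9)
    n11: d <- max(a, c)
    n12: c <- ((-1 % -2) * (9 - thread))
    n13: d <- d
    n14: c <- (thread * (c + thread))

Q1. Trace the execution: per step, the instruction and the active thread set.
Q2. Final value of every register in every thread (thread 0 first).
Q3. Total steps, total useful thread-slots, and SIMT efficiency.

step 0: d <- 0                       {0,1,2,3,4,5,6,7}
step 1: eval (d < 7)                 {0,1,2,3,4,5,6,7}
step 2: a <- ((5 // 2) + thread)     {0,1,2,3,4,5,6,7}
step 3: d <- (d + 2)                 {0,1,2,3,4,5,6,7}
step 4: eval (d < 7)                 {0,1,2,3,4,5,6,7}
step 5: a <- ((5 // 2) + thread)     {0,1,2,3,4,5,6,7}
step 6: d <- (d + 2)                 {0,1,2,3,4,5,6,7}
step 7: eval (d < 7)                 {0,1,2,3,4,5,6,7}
step 8: a <- ((5 // 2) + thread)     {0,1,2,3,4,5,6,7}
step 9: d <- (d + 2)                 {0,1,2,3,4,5,6,7}
step 10: eval (d < 7)                 {0,1,2,3,4,5,6,7}
step 11: a <- ((5 // 2) + thread)     {0,1,2,3,4,5,6,7}
step 12: d <- (d + 2)                 {0,1,2,3,4,5,6,7}
step 13: eval (d < 7)                 {0,1,2,3,4,5,6,7}
step 14: c <- 2                       {0,1,2,3,4,5,6,7}
step 15: eval (c < (2 + (thread // 2))) {0,1,2,3,4,5,6,7}
step 16: a <- thread                  {2,3,4,5,6,7}
step 17: a <- 5                       {2,3,4,5,6,7}
step 18: c <- (c + 2)                 {2,3,4,5,6,7}
step 19: eval (c < (2 + (thread // 2))) {2,3,4,5,6,7}
step 20: a <- thread                  {6,7}
step 21: a <- 5                       {6,7}
step 22: c <- (c + 2)                 {6,7}
step 23: eval (c < (2 + (thread // 2))) {6,7}
step 24: d <- (c * 9)                 {0,1,2,3,4,5,6,7}
step 25: d <- max(a, c)               {0,1,2,3,4,5,6,7}
step 26: c <- ((-1 % -2) * (9 - thread)) {0,1,2,3,4,5,6,7}
step 27: d <- d                       {0,1,2,3,4,5,6,7}
step 28: c <- (thread * (c + thread)) {0,1,2,3,4,5,6,7}

Answer: 29 steps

c: 0,-7,-10,-9,-4,5,18,35
d: 2,3,5,5,5,5,6,6
a: 2,3,5,5,5,5,5,5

steps = 29; useful = 200; efficiency = 200/232 = 25/29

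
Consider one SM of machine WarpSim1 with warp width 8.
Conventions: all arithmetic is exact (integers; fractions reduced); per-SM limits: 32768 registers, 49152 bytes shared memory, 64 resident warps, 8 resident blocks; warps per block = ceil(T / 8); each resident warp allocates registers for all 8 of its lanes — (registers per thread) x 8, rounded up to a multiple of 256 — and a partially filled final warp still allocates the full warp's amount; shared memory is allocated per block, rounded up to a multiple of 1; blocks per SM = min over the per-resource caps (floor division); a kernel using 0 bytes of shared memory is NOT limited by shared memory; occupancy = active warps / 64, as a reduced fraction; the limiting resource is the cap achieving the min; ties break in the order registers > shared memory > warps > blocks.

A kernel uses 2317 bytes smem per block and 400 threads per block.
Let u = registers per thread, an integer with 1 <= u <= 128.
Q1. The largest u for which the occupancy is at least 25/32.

Answer: u = 64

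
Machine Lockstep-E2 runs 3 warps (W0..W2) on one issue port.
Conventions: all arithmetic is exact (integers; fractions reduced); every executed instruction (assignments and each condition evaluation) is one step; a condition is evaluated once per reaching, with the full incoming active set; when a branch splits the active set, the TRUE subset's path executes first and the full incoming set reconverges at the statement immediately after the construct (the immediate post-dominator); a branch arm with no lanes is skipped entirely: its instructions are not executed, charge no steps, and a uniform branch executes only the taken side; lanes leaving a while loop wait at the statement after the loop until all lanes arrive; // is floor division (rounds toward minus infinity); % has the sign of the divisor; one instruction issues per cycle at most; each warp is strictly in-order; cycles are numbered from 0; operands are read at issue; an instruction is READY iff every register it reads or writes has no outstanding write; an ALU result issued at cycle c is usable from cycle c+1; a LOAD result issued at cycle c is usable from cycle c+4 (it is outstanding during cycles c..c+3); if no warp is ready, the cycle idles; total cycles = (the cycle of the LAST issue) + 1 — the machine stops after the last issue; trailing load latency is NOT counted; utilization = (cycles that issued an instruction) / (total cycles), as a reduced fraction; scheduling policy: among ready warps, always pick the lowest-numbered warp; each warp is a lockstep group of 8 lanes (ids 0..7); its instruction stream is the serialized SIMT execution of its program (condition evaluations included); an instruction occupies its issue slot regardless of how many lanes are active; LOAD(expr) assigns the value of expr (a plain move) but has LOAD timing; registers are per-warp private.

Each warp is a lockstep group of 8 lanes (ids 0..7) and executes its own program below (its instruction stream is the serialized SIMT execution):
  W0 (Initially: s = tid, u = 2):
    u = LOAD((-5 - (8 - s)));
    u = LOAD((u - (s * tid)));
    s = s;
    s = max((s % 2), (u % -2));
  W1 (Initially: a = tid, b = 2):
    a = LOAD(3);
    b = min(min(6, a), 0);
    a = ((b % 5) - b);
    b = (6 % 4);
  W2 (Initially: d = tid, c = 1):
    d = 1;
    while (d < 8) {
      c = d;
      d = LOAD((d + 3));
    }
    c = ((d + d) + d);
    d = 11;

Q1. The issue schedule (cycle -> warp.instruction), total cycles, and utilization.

cycle 0: W0.I0
cycle 1: W1.I0
cycle 2: W2.I0
cycle 3: W2.I1
cycle 4: W0.I1
cycle 5: W0.I2
cycle 6: W1.I1
cycle 7: W1.I2
cycle 8: W0.I3
cycle 9: W1.I3
cycle 10: W2.I2
cycle 11: W2.I3
cycle 12: idle
cycle 13: idle
cycle 14: idle
cycle 15: W2.I4
cycle 16: W2.I5
cycle 17: W2.I6
cycle 18: idle
cycle 19: idle
cycle 20: idle
cycle 21: W2.I7
cycle 22: W2.I8
cycle 23: W2.I9
cycle 24: idle
cycle 25: idle
cycle 26: idle
cycle 27: W2.I10
cycle 28: W2.I11
cycle 29: W2.I12

Answer: 30 cycles, utilization 7/10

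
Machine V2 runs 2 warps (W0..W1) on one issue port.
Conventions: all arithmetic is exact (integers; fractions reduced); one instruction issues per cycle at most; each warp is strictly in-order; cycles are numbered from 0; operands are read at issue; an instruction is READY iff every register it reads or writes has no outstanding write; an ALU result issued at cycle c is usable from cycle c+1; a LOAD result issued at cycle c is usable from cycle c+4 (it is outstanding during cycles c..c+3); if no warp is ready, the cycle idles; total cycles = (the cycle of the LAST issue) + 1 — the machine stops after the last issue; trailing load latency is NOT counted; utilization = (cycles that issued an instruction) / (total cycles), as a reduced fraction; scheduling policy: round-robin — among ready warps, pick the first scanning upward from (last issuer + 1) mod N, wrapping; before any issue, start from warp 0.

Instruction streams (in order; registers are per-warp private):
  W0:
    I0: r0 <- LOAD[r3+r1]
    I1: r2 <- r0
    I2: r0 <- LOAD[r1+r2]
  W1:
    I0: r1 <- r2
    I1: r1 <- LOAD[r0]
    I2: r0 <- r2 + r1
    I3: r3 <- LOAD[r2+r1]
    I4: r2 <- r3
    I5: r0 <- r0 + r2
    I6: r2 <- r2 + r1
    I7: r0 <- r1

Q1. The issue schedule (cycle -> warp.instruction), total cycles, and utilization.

cycle 0: W0.I0
cycle 1: W1.I0
cycle 2: W1.I1
cycle 3: idle
cycle 4: W0.I1
cycle 5: W0.I2
cycle 6: W1.I2
cycle 7: W1.I3
cycle 8: idle
cycle 9: idle
cycle 10: idle
cycle 11: W1.I4
cycle 12: W1.I5
cycle 13: W1.I6
cycle 14: W1.I7

Answer: 15 cycles, utilization 11/15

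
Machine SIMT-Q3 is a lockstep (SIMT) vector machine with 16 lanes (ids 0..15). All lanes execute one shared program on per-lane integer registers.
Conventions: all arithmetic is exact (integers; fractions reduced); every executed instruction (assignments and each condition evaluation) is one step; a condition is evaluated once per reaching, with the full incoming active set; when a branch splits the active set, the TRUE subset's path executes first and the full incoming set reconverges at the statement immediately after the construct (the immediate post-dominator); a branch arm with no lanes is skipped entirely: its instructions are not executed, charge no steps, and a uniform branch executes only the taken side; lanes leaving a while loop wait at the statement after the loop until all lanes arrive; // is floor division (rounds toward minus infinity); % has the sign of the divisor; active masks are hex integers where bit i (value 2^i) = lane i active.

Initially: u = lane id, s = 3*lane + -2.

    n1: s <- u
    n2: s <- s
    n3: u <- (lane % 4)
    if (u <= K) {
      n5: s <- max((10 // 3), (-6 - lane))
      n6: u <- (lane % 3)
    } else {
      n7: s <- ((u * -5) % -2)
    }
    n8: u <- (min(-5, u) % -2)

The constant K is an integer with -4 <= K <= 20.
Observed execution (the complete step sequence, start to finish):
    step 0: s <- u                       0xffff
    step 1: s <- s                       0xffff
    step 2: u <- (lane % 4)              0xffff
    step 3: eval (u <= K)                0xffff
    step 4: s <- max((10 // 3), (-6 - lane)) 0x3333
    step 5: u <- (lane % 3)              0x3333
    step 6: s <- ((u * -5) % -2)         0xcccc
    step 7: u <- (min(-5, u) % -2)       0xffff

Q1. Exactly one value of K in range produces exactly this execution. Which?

Answer: K = 1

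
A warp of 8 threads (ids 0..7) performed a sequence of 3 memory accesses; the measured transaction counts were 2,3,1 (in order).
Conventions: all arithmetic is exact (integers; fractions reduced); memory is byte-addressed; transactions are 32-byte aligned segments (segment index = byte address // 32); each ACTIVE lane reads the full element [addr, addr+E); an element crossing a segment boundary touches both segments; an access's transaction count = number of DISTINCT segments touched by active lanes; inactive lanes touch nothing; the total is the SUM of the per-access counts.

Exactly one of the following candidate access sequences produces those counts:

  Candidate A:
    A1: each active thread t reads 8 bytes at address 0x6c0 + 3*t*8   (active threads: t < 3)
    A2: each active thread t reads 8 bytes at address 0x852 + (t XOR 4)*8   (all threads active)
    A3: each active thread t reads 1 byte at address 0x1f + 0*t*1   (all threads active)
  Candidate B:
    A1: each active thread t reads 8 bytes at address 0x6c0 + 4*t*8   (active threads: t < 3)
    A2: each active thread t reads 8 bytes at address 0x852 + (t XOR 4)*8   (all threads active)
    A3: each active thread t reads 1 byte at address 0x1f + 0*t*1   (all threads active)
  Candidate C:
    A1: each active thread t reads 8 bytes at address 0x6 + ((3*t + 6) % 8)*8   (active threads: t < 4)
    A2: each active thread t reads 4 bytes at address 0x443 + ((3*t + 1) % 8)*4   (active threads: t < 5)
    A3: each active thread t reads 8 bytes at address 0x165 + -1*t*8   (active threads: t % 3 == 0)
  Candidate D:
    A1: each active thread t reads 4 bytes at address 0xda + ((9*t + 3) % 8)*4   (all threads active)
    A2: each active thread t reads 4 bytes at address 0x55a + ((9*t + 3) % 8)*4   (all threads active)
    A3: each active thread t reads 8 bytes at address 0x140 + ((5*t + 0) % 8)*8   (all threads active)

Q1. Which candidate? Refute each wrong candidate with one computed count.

B: A1 gives 3 transactions, not 2
C: A1 gives 3 transactions, not 2
D: A2 gives 2 transactions, not 3
A: all counts match (2,3,1)

Answer: A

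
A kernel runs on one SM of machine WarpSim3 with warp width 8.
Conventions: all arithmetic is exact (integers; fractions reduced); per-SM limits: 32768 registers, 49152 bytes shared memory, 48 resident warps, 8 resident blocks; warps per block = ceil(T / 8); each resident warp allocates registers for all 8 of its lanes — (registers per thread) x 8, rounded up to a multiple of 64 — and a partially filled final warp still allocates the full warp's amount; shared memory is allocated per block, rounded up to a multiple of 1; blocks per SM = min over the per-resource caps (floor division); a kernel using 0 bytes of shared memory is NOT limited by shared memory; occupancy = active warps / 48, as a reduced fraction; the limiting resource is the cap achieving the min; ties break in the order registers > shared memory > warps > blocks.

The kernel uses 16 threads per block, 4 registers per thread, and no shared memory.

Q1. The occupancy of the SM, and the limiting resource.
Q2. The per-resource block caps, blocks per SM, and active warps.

Answer: occupancy 1/3, limited by blocks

registers: 256 blocks
shared memory: no limit (kernel uses none)
warps: 24 blocks
blocks: 8 blocks

Answer: 8 blocks, 16 active warps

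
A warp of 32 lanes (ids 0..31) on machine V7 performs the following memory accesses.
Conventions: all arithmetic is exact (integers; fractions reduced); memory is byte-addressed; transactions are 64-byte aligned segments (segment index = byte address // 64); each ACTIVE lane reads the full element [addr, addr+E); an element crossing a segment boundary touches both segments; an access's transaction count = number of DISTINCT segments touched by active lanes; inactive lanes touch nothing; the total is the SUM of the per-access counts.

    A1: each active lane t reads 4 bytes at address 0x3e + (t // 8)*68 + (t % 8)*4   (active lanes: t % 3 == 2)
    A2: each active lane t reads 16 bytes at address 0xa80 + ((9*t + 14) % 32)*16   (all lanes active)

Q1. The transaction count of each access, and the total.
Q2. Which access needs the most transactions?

A1: 4 transactions
A2: 8 transactions

Answer: 4,8; total 12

Answer: A2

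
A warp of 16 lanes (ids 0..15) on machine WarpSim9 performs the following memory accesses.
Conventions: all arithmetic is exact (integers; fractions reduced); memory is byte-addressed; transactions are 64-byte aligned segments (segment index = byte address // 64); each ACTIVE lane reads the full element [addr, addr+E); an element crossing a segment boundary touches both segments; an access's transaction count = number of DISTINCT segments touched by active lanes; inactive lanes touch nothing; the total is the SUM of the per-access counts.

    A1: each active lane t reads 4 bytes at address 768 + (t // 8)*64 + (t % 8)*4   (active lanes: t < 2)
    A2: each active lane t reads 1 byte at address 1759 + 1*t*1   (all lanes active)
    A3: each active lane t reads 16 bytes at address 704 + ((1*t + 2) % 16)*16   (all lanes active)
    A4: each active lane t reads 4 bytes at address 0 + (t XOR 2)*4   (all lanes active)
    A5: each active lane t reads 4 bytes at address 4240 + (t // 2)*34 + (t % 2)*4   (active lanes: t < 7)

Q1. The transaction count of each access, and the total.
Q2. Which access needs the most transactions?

A1: 1 transaction
A2: 1 transaction
A3: 4 transactions
A4: 1 transaction
A5: 2 transactions

Answer: 1,1,4,1,2; total 9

Answer: A3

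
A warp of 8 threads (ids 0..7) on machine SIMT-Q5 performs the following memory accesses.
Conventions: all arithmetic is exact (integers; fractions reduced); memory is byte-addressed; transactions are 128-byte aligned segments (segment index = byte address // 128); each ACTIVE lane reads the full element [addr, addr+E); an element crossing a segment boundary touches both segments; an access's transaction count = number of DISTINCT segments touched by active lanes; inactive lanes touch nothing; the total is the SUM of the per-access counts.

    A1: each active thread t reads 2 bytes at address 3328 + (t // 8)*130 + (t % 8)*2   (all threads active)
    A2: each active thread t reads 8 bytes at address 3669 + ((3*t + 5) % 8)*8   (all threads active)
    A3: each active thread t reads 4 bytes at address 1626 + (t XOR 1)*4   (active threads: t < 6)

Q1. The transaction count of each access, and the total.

A1: 1 transaction
A2: 2 transactions
A3: 1 transaction

Answer: 1,2,1; total 4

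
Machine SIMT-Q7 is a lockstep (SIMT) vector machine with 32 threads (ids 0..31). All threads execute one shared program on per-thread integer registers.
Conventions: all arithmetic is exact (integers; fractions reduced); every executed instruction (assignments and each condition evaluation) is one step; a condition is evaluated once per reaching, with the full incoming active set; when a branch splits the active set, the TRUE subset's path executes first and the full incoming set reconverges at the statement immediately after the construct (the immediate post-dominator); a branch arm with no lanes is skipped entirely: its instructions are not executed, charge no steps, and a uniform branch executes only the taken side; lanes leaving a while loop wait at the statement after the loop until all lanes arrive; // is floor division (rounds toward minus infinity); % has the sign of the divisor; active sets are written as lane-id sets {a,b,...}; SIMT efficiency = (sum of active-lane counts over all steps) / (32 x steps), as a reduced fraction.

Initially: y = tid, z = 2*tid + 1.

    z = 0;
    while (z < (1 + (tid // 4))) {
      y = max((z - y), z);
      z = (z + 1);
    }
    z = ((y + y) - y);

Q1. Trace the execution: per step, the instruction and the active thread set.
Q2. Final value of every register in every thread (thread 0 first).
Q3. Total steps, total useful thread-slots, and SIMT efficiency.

step 0: z <- 0                       {0,1,2,3,4,5,6,7,8,9,10,11,12,13,14,15,16,17,18,19,20,21,22,23,24,25,26,27,28,29,30,31}
step 1: eval (z < (1 + (tid // 4)))  {0,1,2,3,4,5,6,7,8,9,10,11,12,13,14,15,16,17,18,19,20,21,22,23,24,25,26,27,28,29,30,31}
step 2: y <- max((z - y), z)         {0,1,2,3,4,5,6,7,8,9,10,11,12,13,14,15,16,17,18,19,20,21,22,23,24,25,26,27,28,29,30,31}
step 3: z <- (z + 1)                 {0,1,2,3,4,5,6,7,8,9,10,11,12,13,14,15,16,17,18,19,20,21,22,23,24,25,26,27,28,29,30,31}
step 4: eval (z < (1 + (tid // 4)))  {0,1,2,3,4,5,6,7,8,9,10,11,12,13,14,15,16,17,18,19,20,21,22,23,24,25,26,27,28,29,30,31}
step 5: y <- max((z - y), z)         {4,5,6,7,8,9,10,11,12,13,14,15,16,17,18,19,20,21,22,23,24,25,26,27,28,29,30,31}
step 6: z <- (z + 1)                 {4,5,6,7,8,9,10,11,12,13,14,15,16,17,18,19,20,21,22,23,24,25,26,27,28,29,30,31}
step 7: eval (z < (1 + (tid // 4)))  {4,5,6,7,8,9,10,11,12,13,14,15,16,17,18,19,20,21,22,23,24,25,26,27,28,29,30,31}
step 8: y <- max((z - y), z)         {8,9,10,11,12,13,14,15,16,17,18,19,20,21,22,23,24,25,26,27,28,29,30,31}
step 9: z <- (z + 1)                 {8,9,10,11,12,13,14,15,16,17,18,19,20,21,22,23,24,25,26,27,28,29,30,31}
step 10: eval (z < (1 + (tid // 4)))  {8,9,10,11,12,13,14,15,16,17,18,19,20,21,22,23,24,25,26,27,28,29,30,31}
step 11: y <- max((z - y), z)         {12,13,14,15,16,17,18,19,20,21,22,23,24,25,26,27,28,29,30,31}
step 12: z <- (z + 1)                 {12,13,14,15,16,17,18,19,20,21,22,23,24,25,26,27,28,29,30,31}
step 13: eval (z < (1 + (tid // 4)))  {12,13,14,15,16,17,18,19,20,21,22,23,24,25,26,27,28,29,30,31}
step 14: y <- max((z - y), z)         {16,17,18,19,20,21,22,23,24,25,26,27,28,29,30,31}
step 15: z <- (z + 1)                 {16,17,18,19,20,21,22,23,24,25,26,27,28,29,30,31}
step 16: eval (z < (1 + (tid // 4)))  {16,17,18,19,20,21,22,23,24,25,26,27,28,29,30,31}
step 17: y <- max((z - y), z)         {20,21,22,23,24,25,26,27,28,29,30,31}
step 18: z <- (z + 1)                 {20,21,22,23,24,25,26,27,28,29,30,31}
step 19: eval (z < (1 + (tid // 4)))  {20,21,22,23,24,25,26,27,28,29,30,31}
step 20: y <- max((z - y), z)         {24,25,26,27,28,29,30,31}
step 21: z <- (z + 1)                 {24,25,26,27,28,29,30,31}
step 22: eval (z < (1 + (tid // 4)))  {24,25,26,27,28,29,30,31}
step 23: y <- max((z - y), z)         {28,29,30,31}
step 24: z <- (z + 1)                 {28,29,30,31}
step 25: eval (z < (1 + (tid // 4)))  {28,29,30,31}
step 26: z <- ((y + y) - y)           {0,1,2,3,4,5,6,7,8,9,10,11,12,13,14,15,16,17,18,19,20,21,22,23,24,25,26,27,28,29,30,31}

Answer: 27 steps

y: 0,0,0,0,1,1,1,1,2,2,2,2,3,3,3,3,4,4,4,4,5,5,5,5,6,6,6,6,7,7,7,7
z: 0,0,0,0,1,1,1,1,2,2,2,2,3,3,3,3,4,4,4,4,5,5,5,5,6,6,6,6,7,7,7,7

steps = 27; useful = 528; efficiency = 528/864 = 11/18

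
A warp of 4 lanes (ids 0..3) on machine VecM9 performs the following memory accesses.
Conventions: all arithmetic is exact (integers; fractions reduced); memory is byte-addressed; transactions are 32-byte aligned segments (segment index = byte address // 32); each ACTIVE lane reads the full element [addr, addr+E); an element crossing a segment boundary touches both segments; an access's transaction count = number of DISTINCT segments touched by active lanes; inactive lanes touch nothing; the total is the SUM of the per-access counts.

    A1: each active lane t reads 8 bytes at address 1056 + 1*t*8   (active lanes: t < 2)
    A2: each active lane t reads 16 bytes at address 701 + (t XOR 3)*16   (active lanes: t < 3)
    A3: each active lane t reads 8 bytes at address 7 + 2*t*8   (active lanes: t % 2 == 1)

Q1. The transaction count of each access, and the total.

A1: 1 transaction
A2: 2 transactions
A3: 2 transactions

Answer: 1,2,2; total 5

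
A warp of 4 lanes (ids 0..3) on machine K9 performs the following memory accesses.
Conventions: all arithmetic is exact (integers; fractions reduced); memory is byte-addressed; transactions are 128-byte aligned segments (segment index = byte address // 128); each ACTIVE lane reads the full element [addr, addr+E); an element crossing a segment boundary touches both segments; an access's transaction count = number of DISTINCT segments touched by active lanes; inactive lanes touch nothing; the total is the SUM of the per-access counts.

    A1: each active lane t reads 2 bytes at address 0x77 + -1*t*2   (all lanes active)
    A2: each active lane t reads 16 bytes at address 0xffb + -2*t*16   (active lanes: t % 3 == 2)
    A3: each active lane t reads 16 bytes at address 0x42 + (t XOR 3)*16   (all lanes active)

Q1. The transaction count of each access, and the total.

A1: 1 transaction
A2: 1 transaction
A3: 2 transactions

Answer: 1,1,2; total 4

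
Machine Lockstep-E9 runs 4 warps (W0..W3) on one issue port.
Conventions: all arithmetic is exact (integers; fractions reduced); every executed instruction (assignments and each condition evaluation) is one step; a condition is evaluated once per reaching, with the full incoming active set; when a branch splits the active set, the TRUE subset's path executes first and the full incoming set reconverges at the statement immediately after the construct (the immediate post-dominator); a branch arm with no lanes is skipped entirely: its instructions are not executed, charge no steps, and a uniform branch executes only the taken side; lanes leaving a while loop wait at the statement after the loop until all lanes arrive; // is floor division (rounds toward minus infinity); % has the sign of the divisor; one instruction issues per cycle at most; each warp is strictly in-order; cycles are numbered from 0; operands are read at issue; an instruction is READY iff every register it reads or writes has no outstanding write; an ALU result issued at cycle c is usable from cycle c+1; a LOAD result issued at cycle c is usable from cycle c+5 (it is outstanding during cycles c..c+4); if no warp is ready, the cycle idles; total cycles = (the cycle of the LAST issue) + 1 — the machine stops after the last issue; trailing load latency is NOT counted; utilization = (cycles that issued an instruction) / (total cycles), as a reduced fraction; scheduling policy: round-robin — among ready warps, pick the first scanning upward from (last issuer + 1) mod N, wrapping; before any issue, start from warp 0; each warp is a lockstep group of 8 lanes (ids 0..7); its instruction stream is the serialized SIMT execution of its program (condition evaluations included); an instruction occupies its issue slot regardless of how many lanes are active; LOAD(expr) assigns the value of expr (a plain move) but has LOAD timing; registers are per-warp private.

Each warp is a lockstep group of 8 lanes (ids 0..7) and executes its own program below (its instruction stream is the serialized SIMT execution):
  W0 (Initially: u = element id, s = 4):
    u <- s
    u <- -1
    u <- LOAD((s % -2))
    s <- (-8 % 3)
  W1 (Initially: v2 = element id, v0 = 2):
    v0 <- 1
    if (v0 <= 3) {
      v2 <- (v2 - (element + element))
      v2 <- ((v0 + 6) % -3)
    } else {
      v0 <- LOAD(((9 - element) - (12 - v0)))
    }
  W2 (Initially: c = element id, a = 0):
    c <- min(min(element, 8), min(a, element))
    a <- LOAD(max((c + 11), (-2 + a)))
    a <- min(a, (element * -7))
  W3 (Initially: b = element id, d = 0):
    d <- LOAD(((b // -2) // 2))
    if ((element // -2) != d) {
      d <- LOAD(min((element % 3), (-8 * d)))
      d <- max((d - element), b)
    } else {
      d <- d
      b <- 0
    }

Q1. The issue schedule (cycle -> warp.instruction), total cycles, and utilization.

cycle 0: W0.I0
cycle 1: W1.I0
cycle 2: W2.I0
cycle 3: W3.I0
cycle 4: W0.I1
cycle 5: W1.I1
cycle 6: W2.I1
cycle 7: W0.I2
cycle 8: W1.I2
cycle 9: W3.I1
cycle 10: W0.I3
cycle 11: W1.I3
cycle 12: W2.I2
cycle 13: W3.I2
cycle 14: idle
cycle 15: idle
cycle 16: idle
cycle 17: idle
cycle 18: W3.I3
cycle 19: W3.I4
cycle 20: W3.I5

Answer: 21 cycles, utilization 17/21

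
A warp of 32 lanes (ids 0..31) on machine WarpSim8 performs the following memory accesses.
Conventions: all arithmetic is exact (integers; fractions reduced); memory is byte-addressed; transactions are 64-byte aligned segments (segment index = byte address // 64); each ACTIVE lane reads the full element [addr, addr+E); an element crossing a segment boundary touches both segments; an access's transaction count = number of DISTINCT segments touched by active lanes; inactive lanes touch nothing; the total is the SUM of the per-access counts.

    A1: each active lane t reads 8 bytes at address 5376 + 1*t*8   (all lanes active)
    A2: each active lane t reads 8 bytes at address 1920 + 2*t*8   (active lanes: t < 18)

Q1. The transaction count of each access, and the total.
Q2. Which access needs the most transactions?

A1: 4 transactions
A2: 5 transactions

Answer: 4,5; total 9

Answer: A2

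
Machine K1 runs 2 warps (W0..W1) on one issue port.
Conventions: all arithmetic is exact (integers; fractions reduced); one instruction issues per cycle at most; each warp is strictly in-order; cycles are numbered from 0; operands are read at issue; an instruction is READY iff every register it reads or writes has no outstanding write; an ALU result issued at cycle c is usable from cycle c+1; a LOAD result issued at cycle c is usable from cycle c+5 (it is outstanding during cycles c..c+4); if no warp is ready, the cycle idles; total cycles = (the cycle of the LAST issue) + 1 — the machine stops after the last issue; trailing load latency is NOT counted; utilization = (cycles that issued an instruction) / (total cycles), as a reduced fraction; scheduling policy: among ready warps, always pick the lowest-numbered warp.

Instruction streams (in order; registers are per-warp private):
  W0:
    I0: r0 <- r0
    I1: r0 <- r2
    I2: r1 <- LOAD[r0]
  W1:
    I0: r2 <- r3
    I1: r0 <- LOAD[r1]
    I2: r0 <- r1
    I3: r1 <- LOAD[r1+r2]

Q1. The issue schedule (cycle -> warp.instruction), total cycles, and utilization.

cycle 0: W0.I0
cycle 1: W0.I1
cycle 2: W0.I2
cycle 3: W1.I0
cycle 4: W1.I1
cycle 5: idle
cycle 6: idle
cycle 7: idle
cycle 8: idle
cycle 9: W1.I2
cycle 10: W1.I3

Answer: 11 cycles, utilization 7/11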